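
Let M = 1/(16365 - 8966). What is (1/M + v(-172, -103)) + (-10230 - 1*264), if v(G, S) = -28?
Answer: -3123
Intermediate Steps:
M = 1/7399 ≈ 0.00013515
(1/M + v(-172, -103)) + (-10230 - 1*264) = (1/(1/7399) - 28) + (-10230 - 1*264) = (7399 - 28) + (-10230 - 264) = 7371 - 10494 = -3123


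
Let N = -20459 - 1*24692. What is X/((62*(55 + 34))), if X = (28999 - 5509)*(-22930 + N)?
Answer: -799611345/2759 ≈ -2.8982e+5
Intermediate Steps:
N = -45151 (N = -20459 - 24692 = -45151)
X = -1599222690 (X = (28999 - 5509)*(-22930 - 45151) = 23490*(-68081) = -1599222690)
X/((62*(55 + 34))) = -1599222690*1/(62*(55 + 34)) = -1599222690/(62*89) = -1599222690/5518 = -1599222690*1/5518 = -799611345/2759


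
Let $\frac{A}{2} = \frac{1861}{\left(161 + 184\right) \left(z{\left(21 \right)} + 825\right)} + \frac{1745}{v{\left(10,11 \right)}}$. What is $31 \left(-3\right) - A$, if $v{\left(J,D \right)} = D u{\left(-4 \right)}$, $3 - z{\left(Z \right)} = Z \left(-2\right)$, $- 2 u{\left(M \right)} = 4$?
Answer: $\frac{108333679}{1650825} \approx 65.624$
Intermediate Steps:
$u{\left(M \right)} = -2$ ($u{\left(M \right)} = \left(- \frac{1}{2}\right) 4 = -2$)
$z{\left(Z \right)} = 3 + 2 Z$ ($z{\left(Z \right)} = 3 - Z \left(-2\right) = 3 - - 2 Z = 3 + 2 Z$)
$v{\left(J,D \right)} = - 2 D$ ($v{\left(J,D \right)} = D \left(-2\right) = - 2 D$)
$A = - \frac{261860404}{1650825}$ ($A = 2 \left(\frac{1861}{\left(161 + 184\right) \left(\left(3 + 2 \cdot 21\right) + 825\right)} + \frac{1745}{\left(-2\right) 11}\right) = 2 \left(\frac{1861}{345 \left(\left(3 + 42\right) + 825\right)} + \frac{1745}{-22}\right) = 2 \left(\frac{1861}{345 \left(45 + 825\right)} + 1745 \left(- \frac{1}{22}\right)\right) = 2 \left(\frac{1861}{345 \cdot 870} - \frac{1745}{22}\right) = 2 \left(\frac{1861}{300150} - \frac{1745}{22}\right) = 2 \left(- \frac{130930202}{1650825}\right) = - \frac{261860404}{1650825} \approx -158.62$)
$31 \left(-3\right) - A = 31 \left(-3\right) - - \frac{261860404}{1650825} = -93 + \frac{261860404}{1650825} = \frac{108333679}{1650825}$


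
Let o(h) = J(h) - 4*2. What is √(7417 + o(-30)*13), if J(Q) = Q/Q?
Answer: 3*√814 ≈ 85.592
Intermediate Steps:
J(Q) = 1
o(h) = -7 (o(h) = 1 - 4*2 = 1 - 8 = -7)
√(7417 + o(-30)*13) = √(7417 - 7*13) = √(7417 - 91) = √7326 = 3*√814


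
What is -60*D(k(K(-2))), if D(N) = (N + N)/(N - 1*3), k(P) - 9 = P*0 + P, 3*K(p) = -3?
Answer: -192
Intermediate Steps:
K(p) = -1 (K(p) = (⅓)*(-3) = -1)
k(P) = 9 + P (k(P) = 9 + (P*0 + P) = 9 + (0 + P) = 9 + P)
D(N) = 2*N/(-3 + N) (D(N) = (2*N)/(N - 3) = (2*N)/(-3 + N) = 2*N/(-3 + N))
-60*D(k(K(-2))) = -120*(9 - 1)/(-3 + (9 - 1)) = -120*8/(-3 + 8) = -120*8/5 = -60*16/5 = -192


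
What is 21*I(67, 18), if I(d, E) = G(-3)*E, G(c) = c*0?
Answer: 0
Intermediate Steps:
G(c) = 0
I(d, E) = 0 (I(d, E) = 0*E = 0)
21*I(67, 18) = 21*0 = 0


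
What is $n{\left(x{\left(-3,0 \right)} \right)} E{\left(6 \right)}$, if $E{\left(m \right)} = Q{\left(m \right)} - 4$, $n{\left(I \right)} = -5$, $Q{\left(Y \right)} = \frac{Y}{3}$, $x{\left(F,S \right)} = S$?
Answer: $10$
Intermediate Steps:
$Q{\left(Y \right)} = \frac{Y}{3}$ ($Q{\left(Y \right)} = Y \frac{1}{3} = \frac{Y}{3}$)
$E{\left(m \right)} = -4 + \frac{m}{3}$ ($E{\left(m \right)} = \frac{m}{3} - 4 = -4 + \frac{m}{3}$)
$n{\left(x{\left(-3,0 \right)} \right)} E{\left(6 \right)} = - 5 \left(-4 + \frac{1}{3} \cdot 6\right) = - 5 \left(-4 + 2\right) = \left(-5\right) \left(-2\right) = 10$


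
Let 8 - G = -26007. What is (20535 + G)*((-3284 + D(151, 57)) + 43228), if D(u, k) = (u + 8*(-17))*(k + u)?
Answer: 2004629200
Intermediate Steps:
D(u, k) = (-136 + u)*(k + u) (D(u, k) = (u - 136)*(k + u) = (-136 + u)*(k + u))
G = 26015 (G = 8 - 1*(-26007) = 8 + 26007 = 26015)
(20535 + G)*((-3284 + D(151, 57)) + 43228) = (20535 + 26015)*((-3284 + (151² - 136*57 - 136*151 + 57*151)) + 43228) = 46550*((-3284 + (22801 - 7752 - 20536 + 8607)) + 43228) = 46550*((-3284 + 3120) + 43228) = 46550*(-164 + 43228) = 46550*43064 = 2004629200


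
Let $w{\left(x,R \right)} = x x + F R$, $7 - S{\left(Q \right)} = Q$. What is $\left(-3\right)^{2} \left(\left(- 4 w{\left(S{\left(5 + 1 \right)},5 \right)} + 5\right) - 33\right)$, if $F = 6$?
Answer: $-1368$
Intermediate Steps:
$S{\left(Q \right)} = 7 - Q$
$w{\left(x,R \right)} = x^{2} + 6 R$ ($w{\left(x,R \right)} = x x + 6 R = x^{2} + 6 R$)
$\left(-3\right)^{2} \left(\left(- 4 w{\left(S{\left(5 + 1 \right)},5 \right)} + 5\right) - 33\right) = \left(-3\right)^{2} \left(\left(- 4 \left(\left(7 - \left(5 + 1\right)\right)^{2} + 6 \cdot 5\right) + 5\right) - 33\right) = 9 \left(\left(- 4 \left(\left(7 - 6\right)^{2} + 30\right) + 5\right) - 33\right) = 9 \left(\left(- 4 \left(1^{2} + 30\right) + 5\right) - 33\right) = 9 \left(\left(- 4 \left(1 + 30\right) + 5\right) - 33\right) = 9 \left(\left(\left(-4\right) 31 + 5\right) - 33\right) = 9 \left(\left(-124 + 5\right) - 33\right) = 9 \left(-119 - 33\right) = 9 \left(-152\right) = -1368$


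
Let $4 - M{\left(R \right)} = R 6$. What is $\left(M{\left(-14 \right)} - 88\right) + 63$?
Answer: $63$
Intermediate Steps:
$M{\left(R \right)} = 4 - 6 R$ ($M{\left(R \right)} = 4 - R 6 = 4 - 6 R$)
$\left(M{\left(-14 \right)} - 88\right) + 63 = \left(\left(4 - -84\right) - 88\right) + 63 = \left(\left(4 + 84\right) - 88\right) + 63 = \left(88 - 88\right) + 63 = 0 + 63 = 63$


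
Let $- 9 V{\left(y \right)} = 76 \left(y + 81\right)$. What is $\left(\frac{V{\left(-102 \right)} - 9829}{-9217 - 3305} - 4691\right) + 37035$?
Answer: $\frac{1215063659}{37566} \approx 32345.0$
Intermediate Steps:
$V{\left(y \right)} = -684 - \frac{76 y}{9}$ ($V{\left(y \right)} = - \frac{76 \left(y + 81\right)}{9} = - \frac{76 \left(81 + y\right)}{9} = - \frac{6156 + 76 y}{9} = -684 - \frac{76 y}{9}$)
$\left(\frac{V{\left(-102 \right)} - 9829}{-9217 - 3305} - 4691\right) + 37035 = \left(\frac{\left(-684 - - \frac{2584}{3}\right) - 9829}{-9217 - 3305} - 4691\right) + 37035 = \left(\frac{\left(-684 + \frac{2584}{3}\right) - 9829}{-12522} - 4691\right) + 37035 = \left(\left(\frac{532}{3} - 9829\right) \left(- \frac{1}{12522}\right) - 4691\right) + 37035 = \left(\left(- \frac{28955}{3}\right) \left(- \frac{1}{12522}\right) - 4691\right) + 37035 = \left(\frac{28955}{37566} - 4691\right) + 37035 = - \frac{176193151}{37566} + 37035 = \frac{1215063659}{37566}$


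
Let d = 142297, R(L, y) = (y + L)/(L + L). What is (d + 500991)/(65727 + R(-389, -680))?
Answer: 500478064/51136675 ≈ 9.7871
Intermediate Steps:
R(L, y) = (L + y)/(2*L) (R(L, y) = (L + y)/((2*L)) = (L + y)*(1/(2*L)) = (L + y)/(2*L))
(d + 500991)/(65727 + R(-389, -680)) = (142297 + 500991)/(65727 + (½)*(-389 - 680)/(-389)) = 643288/(65727 + (½)*(-1/389)*(-1069)) = 643288/(65727 + 1069/778) = 643288/(51136675/778) = 643288*(778/51136675) = 500478064/51136675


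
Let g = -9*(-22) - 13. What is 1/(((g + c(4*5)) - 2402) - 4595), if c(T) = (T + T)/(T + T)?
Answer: -1/6811 ≈ -0.00014682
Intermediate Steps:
c(T) = 1 (c(T) = (2*T)/((2*T)) = (2*T)*(1/(2*T)) = 1)
g = 185 (g = 198 - 13 = 185)
1/(((g + c(4*5)) - 2402) - 4595) = 1/(((185 + 1) - 2402) - 4595) = 1/((186 - 2402) - 4595) = 1/(-2216 - 4595) = 1/(-6811) = -1/6811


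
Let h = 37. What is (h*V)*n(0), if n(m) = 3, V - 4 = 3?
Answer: 777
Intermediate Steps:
V = 7 (V = 4 + 3 = 7)
(h*V)*n(0) = (37*7)*3 = 259*3 = 777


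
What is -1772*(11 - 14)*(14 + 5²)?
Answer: 207324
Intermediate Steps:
-1772*(11 - 14)*(14 + 5²) = -(-5316)*(14 + 25) = -(-5316)*39 = -1772*(-117) = 207324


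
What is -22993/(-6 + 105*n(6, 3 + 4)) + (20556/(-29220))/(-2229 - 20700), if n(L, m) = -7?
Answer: 427916363176/13790532405 ≈ 31.030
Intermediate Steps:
-22993/(-6 + 105*n(6, 3 + 4)) + (20556/(-29220))/(-2229 - 20700) = -22993/(-6 + 105*(-7)) + (20556/(-29220))/(-2229 - 20700) = -22993/(-6 - 735) + (20556*(-1/29220))/(-22929) = -22993/(-741) - 1713/2435*(-1/22929) = -22993*(-1/741) + 571/18610705 = 22993/741 + 571/18610705 = 427916363176/13790532405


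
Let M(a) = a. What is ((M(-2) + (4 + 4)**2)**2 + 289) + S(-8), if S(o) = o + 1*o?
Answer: 4117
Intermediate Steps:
S(o) = 2*o (S(o) = o + o = 2*o)
((M(-2) + (4 + 4)**2)**2 + 289) + S(-8) = ((-2 + (4 + 4)**2)**2 + 289) + 2*(-8) = ((-2 + 8**2)**2 + 289) - 16 = ((-2 + 64)**2 + 289) - 16 = (62**2 + 289) - 16 = (3844 + 289) - 16 = 4133 - 16 = 4117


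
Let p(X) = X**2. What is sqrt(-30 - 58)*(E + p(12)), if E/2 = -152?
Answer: -320*I*sqrt(22) ≈ -1500.9*I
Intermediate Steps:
E = -304 (E = 2*(-152) = -304)
sqrt(-30 - 58)*(E + p(12)) = sqrt(-30 - 58)*(-304 + 12**2) = sqrt(-88)*(-304 + 144) = (2*I*sqrt(22))*(-160) = -320*I*sqrt(22)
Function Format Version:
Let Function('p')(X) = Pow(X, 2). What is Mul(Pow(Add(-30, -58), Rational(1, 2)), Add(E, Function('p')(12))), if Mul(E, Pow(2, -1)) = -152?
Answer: Mul(-320, I, Pow(22, Rational(1, 2))) ≈ Mul(-1500.9, I)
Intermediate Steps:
E = -304 (E = Mul(2, -152) = -304)
Mul(Pow(Add(-30, -58), Rational(1, 2)), Add(E, Function('p')(12))) = Mul(Pow(Add(-30, -58), Rational(1, 2)), Add(-304, Pow(12, 2))) = Mul(Pow(-88, Rational(1, 2)), Add(-304, 144)) = Mul(Mul(2, I, Pow(22, Rational(1, 2))), -160) = Mul(-320, I, Pow(22, Rational(1, 2)))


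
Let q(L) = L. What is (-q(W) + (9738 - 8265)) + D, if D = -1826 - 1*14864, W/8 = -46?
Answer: -14849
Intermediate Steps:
W = -368 (W = 8*(-46) = -368)
D = -16690 (D = -1826 - 14864 = -16690)
(-q(W) + (9738 - 8265)) + D = (-1*(-368) + (9738 - 8265)) - 16690 = (368 + 1473) - 16690 = 1841 - 16690 = -14849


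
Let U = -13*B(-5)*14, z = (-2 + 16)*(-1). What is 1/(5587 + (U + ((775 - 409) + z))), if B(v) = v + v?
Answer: 1/7759 ≈ 0.00012888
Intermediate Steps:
B(v) = 2*v
z = -14 (z = 14*(-1) = -14)
U = 1820 (U = -26*(-5)*14 = -13*(-10)*14 = 130*14 = 1820)
1/(5587 + (U + ((775 - 409) + z))) = 1/(5587 + (1820 + ((775 - 409) - 14))) = 1/(5587 + (1820 + (366 - 14))) = 1/(5587 + (1820 + 352)) = 1/(5587 + 2172) = 1/7759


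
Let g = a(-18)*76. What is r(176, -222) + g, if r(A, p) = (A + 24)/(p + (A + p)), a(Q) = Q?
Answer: -91706/67 ≈ -1368.7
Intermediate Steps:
r(A, p) = (24 + A)/(A + 2*p)
g = -1368 (g = -18*76 = -1368)
r(176, -222) + g = (24 + 176)/(176 + 2*(-222)) - 1368 = 200/(176 - 444) - 1368 = 200/(-268) - 1368 = -1/268*200 - 1368 = -50/67 - 1368 = -91706/67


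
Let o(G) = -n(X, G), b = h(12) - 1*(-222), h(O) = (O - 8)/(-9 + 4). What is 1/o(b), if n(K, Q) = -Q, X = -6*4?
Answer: 5/1106 ≈ 0.0045208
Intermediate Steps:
X = -24
h(O) = 8/5 - O/5 (h(O) = (-8 + O)/(-5) = (-8 + O)*(-⅕) = 8/5 - O/5)
b = 1106/5 (b = (8/5 - ⅕*12) - 1*(-222) = (8/5 - 12/5) + 222 = -⅘ + 222 = 1106/5 ≈ 221.20)
o(G) = G (o(G) = -(-1)*G = G)
1/o(b) = 1/(1106/5) = 5/1106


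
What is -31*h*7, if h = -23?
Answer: 4991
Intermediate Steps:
-31*h*7 = -31*(-23)*7 = 713*7 = 4991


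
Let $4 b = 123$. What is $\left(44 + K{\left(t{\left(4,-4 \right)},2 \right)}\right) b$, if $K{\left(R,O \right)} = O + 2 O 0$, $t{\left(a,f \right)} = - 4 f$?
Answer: $\frac{2829}{2} \approx 1414.5$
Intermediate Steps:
$b = \frac{123}{4}$ ($b = \frac{1}{4} \cdot 123 = \frac{123}{4} \approx 30.75$)
$K{\left(R,O \right)} = O$ ($K{\left(R,O \right)} = O + 2 \cdot 0 = O + 0 = O$)
$\left(44 + K{\left(t{\left(4,-4 \right)},2 \right)}\right) b = \left(44 + 2\right) \frac{123}{4} = 46 \cdot \frac{123}{4} = \frac{2829}{2}$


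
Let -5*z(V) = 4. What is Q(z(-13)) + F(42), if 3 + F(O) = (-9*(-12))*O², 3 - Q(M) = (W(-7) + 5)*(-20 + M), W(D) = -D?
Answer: 953808/5 ≈ 1.9076e+5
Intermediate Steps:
z(V) = -⅘ (z(V) = -⅕*4 = -⅘)
Q(M) = 243 - 12*M (Q(M) = 3 - (-1*(-7) + 5)*(-20 + M) = 3 - (7 + 5)*(-20 + M) = 3 - 12*(-20 + M) = 3 - (-240 + 12*M) = 3 + (240 - 12*M) = 243 - 12*M)
F(O) = -3 + 108*O² (F(O) = -3 + (-9*(-12))*O² = -3 + 108*O²)
Q(z(-13)) + F(42) = (243 - 12*(-⅘)) + (-3 + 108*42²) = (243 + 48/5) + (-3 + 108*1764) = 1263/5 + (-3 + 190512) = 1263/5 + 190509 = 953808/5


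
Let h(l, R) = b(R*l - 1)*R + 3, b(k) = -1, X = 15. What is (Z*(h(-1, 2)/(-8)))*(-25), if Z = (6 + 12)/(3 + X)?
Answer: 25/8 ≈ 3.1250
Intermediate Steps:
h(l, R) = 3 - R (h(l, R) = -R + 3 = 3 - R)
Z = 1 (Z = (6 + 12)/(3 + 15) = 18/18 = 18*(1/18) = 1)
(Z*(h(-1, 2)/(-8)))*(-25) = (1*((3 - 1*2)/(-8)))*(-25) = (1*((3 - 2)*(-⅛)))*(-25) = (1*(1*(-⅛)))*(-25) = (1*(-⅛))*(-25) = -⅛*(-25) = 25/8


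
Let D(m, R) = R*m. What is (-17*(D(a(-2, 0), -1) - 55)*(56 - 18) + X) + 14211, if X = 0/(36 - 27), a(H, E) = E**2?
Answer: 49741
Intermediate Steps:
X = 0 (X = 0/9 = 0*(1/9) = 0)
(-17*(D(a(-2, 0), -1) - 55)*(56 - 18) + X) + 14211 = (-17*(-1*0**2 - 55)*(56 - 18) + 0) + 14211 = (-17*(-1*0 - 55)*38 + 0) + 14211 = (-17*(0 - 55)*38 + 0) + 14211 = (-(-935)*38 + 0) + 14211 = (-17*(-2090) + 0) + 14211 = (35530 + 0) + 14211 = 35530 + 14211 = 49741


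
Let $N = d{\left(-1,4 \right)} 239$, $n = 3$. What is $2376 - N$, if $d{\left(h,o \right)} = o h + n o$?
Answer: $464$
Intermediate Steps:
$d{\left(h,o \right)} = 3 o + h o$ ($d{\left(h,o \right)} = o h + 3 o = h o + 3 o = 3 o + h o$)
$N = 1912$ ($N = 4 \left(3 - 1\right) 239 = 4 \cdot 2 \cdot 239 = 8 \cdot 239 = 1912$)
$2376 - N = 2376 - 1912 = 464$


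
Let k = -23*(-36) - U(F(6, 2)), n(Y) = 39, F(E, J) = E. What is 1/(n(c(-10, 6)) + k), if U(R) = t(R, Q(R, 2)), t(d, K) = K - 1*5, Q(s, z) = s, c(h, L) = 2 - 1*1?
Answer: 1/866 ≈ 0.0011547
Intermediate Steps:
c(h, L) = 1 (c(h, L) = 2 - 1 = 1)
t(d, K) = -5 + K (t(d, K) = K - 5 = -5 + K)
U(R) = -5 + R
k = 827 (k = -23*(-36) - (-5 + 6) = 828 - 1*1 = 828 - 1 = 827)
1/(n(c(-10, 6)) + k) = 1/(39 + 827) = 1/866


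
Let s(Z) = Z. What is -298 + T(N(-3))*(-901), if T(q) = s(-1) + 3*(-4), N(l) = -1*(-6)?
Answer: 11415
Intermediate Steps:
N(l) = 6
T(q) = -13 (T(q) = -1 + 3*(-4) = -1 - 12 = -13)
-298 + T(N(-3))*(-901) = -298 - 13*(-901) = -298 + 11713 = 11415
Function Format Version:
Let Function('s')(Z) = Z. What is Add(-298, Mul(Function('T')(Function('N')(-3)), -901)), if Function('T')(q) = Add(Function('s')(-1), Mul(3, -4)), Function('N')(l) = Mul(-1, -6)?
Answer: 11415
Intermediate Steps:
Function('N')(l) = 6
Function('T')(q) = -13 (Function('T')(q) = Add(-1, Mul(3, -4)) = Add(-1, -12) = -13)
Add(-298, Mul(Function('T')(Function('N')(-3)), -901)) = Add(-298, Mul(-13, -901)) = Add(-298, 11713) = 11415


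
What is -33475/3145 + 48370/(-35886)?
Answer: -135340750/11286147 ≈ -11.992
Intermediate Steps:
-33475/3145 + 48370/(-35886) = -33475*1/3145 + 48370*(-1/35886) = -6695/629 - 24185/17943 = -135340750/11286147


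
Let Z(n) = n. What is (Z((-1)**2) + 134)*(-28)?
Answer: -3780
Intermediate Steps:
(Z((-1)**2) + 134)*(-28) = ((-1)**2 + 134)*(-28) = (1 + 134)*(-28) = 135*(-28) = -3780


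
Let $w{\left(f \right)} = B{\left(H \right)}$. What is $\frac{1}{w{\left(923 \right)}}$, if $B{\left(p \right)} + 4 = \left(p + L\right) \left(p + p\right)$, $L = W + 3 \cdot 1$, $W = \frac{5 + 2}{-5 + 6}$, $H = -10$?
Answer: $- \frac{1}{4} \approx -0.25$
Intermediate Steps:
$W = 7$ ($W = \frac{7}{1} = 7 \cdot 1 = 7$)
$L = 10$ ($L = 7 + 3 \cdot 1 = 7 + 3 = 10$)
$B{\left(p \right)} = -4 + 2 p \left(10 + p\right)$ ($B{\left(p \right)} = -4 + \left(p + 10\right) \left(p + p\right) = -4 + \left(10 + p\right) 2 p = -4 + 2 p \left(10 + p\right)$)
$w{\left(f \right)} = -4$ ($w{\left(f \right)} = -4 + 2 \left(-10\right)^{2} + 20 \left(-10\right) = -4 + 2 \cdot 100 - 200 = -4 + 200 - 200 = -4$)
$\frac{1}{w{\left(923 \right)}} = \frac{1}{-4} = - \frac{1}{4}$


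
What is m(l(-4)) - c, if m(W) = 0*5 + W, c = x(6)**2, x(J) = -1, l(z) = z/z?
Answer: 0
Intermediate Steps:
l(z) = 1
c = 1 (c = (-1)**2 = 1)
m(W) = W (m(W) = 0 + W = W)
m(l(-4)) - c = 1 - 1*1 = 1 - 1 = 0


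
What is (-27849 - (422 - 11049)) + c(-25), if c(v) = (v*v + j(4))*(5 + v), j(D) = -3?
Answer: -29662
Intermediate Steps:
c(v) = (-3 + v**2)*(5 + v) (c(v) = (v*v - 3)*(5 + v) = (v**2 - 3)*(5 + v) = (-3 + v**2)*(5 + v))
(-27849 - (422 - 11049)) + c(-25) = (-27849 - (422 - 11049)) + (-15 + (-25)**3 - 3*(-25) + 5*(-25)**2) = (-27849 - 1*(-10627)) + (-15 - 15625 + 75 + 5*625) = (-27849 + 10627) + (-15 - 15625 + 75 + 3125) = -17222 - 12440 = -29662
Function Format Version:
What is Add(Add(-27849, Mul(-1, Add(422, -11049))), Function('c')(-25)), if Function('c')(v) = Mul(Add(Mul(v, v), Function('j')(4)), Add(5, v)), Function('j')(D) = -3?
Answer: -29662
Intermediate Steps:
Function('c')(v) = Mul(Add(-3, Pow(v, 2)), Add(5, v)) (Function('c')(v) = Mul(Add(Mul(v, v), -3), Add(5, v)) = Mul(Add(Pow(v, 2), -3), Add(5, v)) = Mul(Add(-3, Pow(v, 2)), Add(5, v)))
Add(Add(-27849, Mul(-1, Add(422, -11049))), Function('c')(-25)) = Add(Add(-27849, Mul(-1, Add(422, -11049))), Add(-15, Pow(-25, 3), Mul(-3, -25), Mul(5, Pow(-25, 2)))) = Add(Add(-27849, Mul(-1, -10627)), Add(-15, -15625, 75, Mul(5, 625))) = Add(Add(-27849, 10627), Add(-15, -15625, 75, 3125)) = Add(-17222, -12440) = -29662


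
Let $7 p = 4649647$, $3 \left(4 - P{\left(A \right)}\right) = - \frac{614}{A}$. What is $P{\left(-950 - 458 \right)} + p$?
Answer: $\frac{9820111451}{14784} \approx 6.6424 \cdot 10^{5}$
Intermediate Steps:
$P{\left(A \right)} = 4 + \frac{614}{3 A}$ ($P{\left(A \right)} = 4 - \frac{\left(-614\right) \frac{1}{A}}{3} = 4 + \frac{614}{3 A}$)
$p = \frac{4649647}{7}$ ($p = \frac{1}{7} \cdot 4649647 = \frac{4649647}{7} \approx 6.6424 \cdot 10^{5}$)
$P{\left(-950 - 458 \right)} + p = \left(4 + \frac{614}{3 \left(-950 - 458\right)}\right) + \frac{4649647}{7} = \left(4 + \frac{614}{3 \left(-1408\right)}\right) + \frac{4649647}{7} = \left(4 + \frac{614}{3} \left(- \frac{1}{1408}\right)\right) + \frac{4649647}{7} = \left(4 - \frac{307}{2112}\right) + \frac{4649647}{7} = \frac{8141}{2112} + \frac{4649647}{7} = \frac{9820111451}{14784}$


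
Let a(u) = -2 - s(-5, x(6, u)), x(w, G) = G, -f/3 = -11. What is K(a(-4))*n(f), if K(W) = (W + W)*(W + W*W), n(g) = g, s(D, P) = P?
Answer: 792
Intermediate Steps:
f = 33 (f = -3*(-11) = 33)
a(u) = -2 - u
K(W) = 2*W*(W + W²) (K(W) = (2*W)*(W + W²) = 2*W*(W + W²))
K(a(-4))*n(f) = (2*(-2 - 1*(-4))²*(1 + (-2 - 1*(-4))))*33 = (2*(-2 + 4)²*(1 + (-2 + 4)))*33 = (2*2²*(1 + 2))*33 = (2*4*3)*33 = 24*33 = 792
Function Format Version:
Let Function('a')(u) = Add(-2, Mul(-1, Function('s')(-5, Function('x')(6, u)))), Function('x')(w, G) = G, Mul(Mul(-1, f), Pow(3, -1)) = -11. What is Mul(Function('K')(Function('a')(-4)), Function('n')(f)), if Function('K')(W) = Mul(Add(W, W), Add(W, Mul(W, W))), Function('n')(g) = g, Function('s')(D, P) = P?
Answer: 792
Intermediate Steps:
f = 33 (f = Mul(-3, -11) = 33)
Function('a')(u) = Add(-2, Mul(-1, u))
Function('K')(W) = Mul(2, W, Add(W, Pow(W, 2))) (Function('K')(W) = Mul(Mul(2, W), Add(W, Pow(W, 2))) = Mul(2, W, Add(W, Pow(W, 2))))
Mul(Function('K')(Function('a')(-4)), Function('n')(f)) = Mul(Mul(2, Pow(Add(-2, Mul(-1, -4)), 2), Add(1, Add(-2, Mul(-1, -4)))), 33) = Mul(Mul(2, Pow(Add(-2, 4), 2), Add(1, Add(-2, 4))), 33) = Mul(Mul(2, Pow(2, 2), Add(1, 2)), 33) = Mul(Mul(2, 4, 3), 33) = Mul(24, 33) = 792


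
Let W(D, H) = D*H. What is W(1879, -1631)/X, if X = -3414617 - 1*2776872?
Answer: 3064649/6191489 ≈ 0.49498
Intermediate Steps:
X = -6191489 (X = -3414617 - 2776872 = -6191489)
W(1879, -1631)/X = (1879*(-1631))/(-6191489) = -3064649*(-1/6191489) = 3064649/6191489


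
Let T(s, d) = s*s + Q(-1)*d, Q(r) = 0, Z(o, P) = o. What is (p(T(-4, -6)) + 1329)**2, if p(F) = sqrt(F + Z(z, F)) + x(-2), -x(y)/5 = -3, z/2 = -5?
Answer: (1344 + sqrt(6))**2 ≈ 1.8129e+6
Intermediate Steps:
z = -10 (z = 2*(-5) = -10)
x(y) = 15 (x(y) = -5*(-3) = 15)
T(s, d) = s**2 (T(s, d) = s*s + 0*d = s**2 + 0 = s**2)
p(F) = 15 + sqrt(-10 + F) (p(F) = sqrt(F - 10) + 15 = sqrt(-10 + F) + 15 = 15 + sqrt(-10 + F))
(p(T(-4, -6)) + 1329)**2 = ((15 + sqrt(-10 + (-4)**2)) + 1329)**2 = ((15 + sqrt(-10 + 16)) + 1329)**2 = ((15 + sqrt(6)) + 1329)**2 = (1344 + sqrt(6))**2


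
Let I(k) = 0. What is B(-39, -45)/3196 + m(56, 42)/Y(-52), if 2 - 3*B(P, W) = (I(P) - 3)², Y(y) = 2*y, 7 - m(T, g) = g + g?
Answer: 184387/249288 ≈ 0.73965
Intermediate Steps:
m(T, g) = 7 - 2*g (m(T, g) = 7 - (g + g) = 7 - 2*g)
B(P, W) = -7/3 (B(P, W) = ⅔ - (0 - 3)²/3 = ⅔ - ⅓*(-3)² = ⅔ - ⅓*9 = ⅔ - 3 = -7/3)
B(-39, -45)/3196 + m(56, 42)/Y(-52) = -7/3/3196 + (7 - 2*42)/((2*(-52))) = -7/3*1/3196 + (7 - 84)/(-104) = -7/9588 - 77*(-1/104) = -7/9588 + 77/104 = 184387/249288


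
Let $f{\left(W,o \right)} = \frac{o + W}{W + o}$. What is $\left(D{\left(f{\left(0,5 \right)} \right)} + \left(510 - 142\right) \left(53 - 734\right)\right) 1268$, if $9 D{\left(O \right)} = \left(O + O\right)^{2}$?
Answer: $- \frac{2859933424}{9} \approx -3.1777 \cdot 10^{8}$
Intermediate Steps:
$f{\left(W,o \right)} = 1$ ($f{\left(W,o \right)} = \frac{W + o}{W + o} = 1$)
$D{\left(O \right)} = \frac{4 O^{2}}{9}$ ($D{\left(O \right)} = \frac{\left(O + O\right)^{2}}{9} = \frac{\left(2 O\right)^{2}}{9} = \frac{4 O^{2}}{9}$)
$\left(D{\left(f{\left(0,5 \right)} \right)} + \left(510 - 142\right) \left(53 - 734\right)\right) 1268 = \left(\frac{4 \cdot 1^{2}}{9} + \left(510 - 142\right) \left(53 - 734\right)\right) 1268 = \left(\frac{4}{9} \cdot 1 + 368 \left(-681\right)\right) 1268 = \left(\frac{4}{9} - 250608\right) 1268 = \left(- \frac{2255468}{9}\right) 1268 = - \frac{2859933424}{9}$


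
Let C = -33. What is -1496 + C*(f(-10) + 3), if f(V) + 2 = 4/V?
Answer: -7579/5 ≈ -1515.8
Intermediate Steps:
f(V) = -2 + 4/V
-1496 + C*(f(-10) + 3) = -1496 - 33*((-2 + 4/(-10)) + 3) = -1496 - 33*((-2 + 4*(-⅒)) + 3) = -1496 - 33*((-2 - ⅖) + 3) = -1496 - 33*(-12/5 + 3) = -1496 - 33*⅗ = -1496 - 99/5 = -7579/5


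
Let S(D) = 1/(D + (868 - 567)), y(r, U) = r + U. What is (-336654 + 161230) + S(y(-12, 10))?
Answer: -52451775/299 ≈ -1.7542e+5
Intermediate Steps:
y(r, U) = U + r
S(D) = 1/(301 + D) (S(D) = 1/(D + 301) = 1/(301 + D))
(-336654 + 161230) + S(y(-12, 10)) = (-336654 + 161230) + 1/(301 + (10 - 12)) = -175424 + 1/(301 - 2) = -175424 + 1/299 = -52451775/299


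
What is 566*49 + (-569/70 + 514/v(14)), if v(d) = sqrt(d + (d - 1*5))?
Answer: 1940811/70 + 514*sqrt(23)/23 ≈ 27833.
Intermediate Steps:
v(d) = sqrt(-5 + 2*d) (v(d) = sqrt(d + (d - 5)) = sqrt(d + (-5 + d)) = sqrt(-5 + 2*d))
566*49 + (-569/70 + 514/v(14)) = 566*49 + (-569/70 + 514/(sqrt(-5 + 2*14))) = 27734 + (-569*1/70 + 514/(sqrt(-5 + 28))) = 27734 + (-569/70 + 514/(sqrt(23))) = 27734 + (-569/70 + 514*(sqrt(23)/23)) = 27734 + (-569/70 + 514*sqrt(23)/23) = 1940811/70 + 514*sqrt(23)/23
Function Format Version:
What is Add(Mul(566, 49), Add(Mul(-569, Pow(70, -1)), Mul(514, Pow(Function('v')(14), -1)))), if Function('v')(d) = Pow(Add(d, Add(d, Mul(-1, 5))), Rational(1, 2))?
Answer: Add(Rational(1940811, 70), Mul(Rational(514, 23), Pow(23, Rational(1, 2)))) ≈ 27833.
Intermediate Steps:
Function('v')(d) = Pow(Add(-5, Mul(2, d)), Rational(1, 2)) (Function('v')(d) = Pow(Add(d, Add(d, -5)), Rational(1, 2)) = Pow(Add(d, Add(-5, d)), Rational(1, 2)) = Pow(Add(-5, Mul(2, d)), Rational(1, 2)))
Add(Mul(566, 49), Add(Mul(-569, Pow(70, -1)), Mul(514, Pow(Function('v')(14), -1)))) = Add(Mul(566, 49), Add(Mul(-569, Pow(70, -1)), Mul(514, Pow(Pow(Add(-5, Mul(2, 14)), Rational(1, 2)), -1)))) = Add(27734, Add(Mul(-569, Rational(1, 70)), Mul(514, Pow(Pow(Add(-5, 28), Rational(1, 2)), -1)))) = Add(27734, Add(Rational(-569, 70), Mul(514, Pow(Pow(23, Rational(1, 2)), -1)))) = Add(27734, Add(Rational(-569, 70), Mul(514, Mul(Rational(1, 23), Pow(23, Rational(1, 2)))))) = Add(27734, Add(Rational(-569, 70), Mul(Rational(514, 23), Pow(23, Rational(1, 2))))) = Add(Rational(1940811, 70), Mul(Rational(514, 23), Pow(23, Rational(1, 2))))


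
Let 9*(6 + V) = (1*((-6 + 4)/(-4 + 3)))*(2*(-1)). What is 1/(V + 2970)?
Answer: 9/26672 ≈ 0.00033743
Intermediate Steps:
V = -58/9 (V = -6 + ((1*((-6 + 4)/(-4 + 3)))*(2*(-1)))/9 = -6 + ((1*(-2/(-1)))*(-2))/9 = -6 + ((1*(-2*(-1)))*(-2))/9 = -6 + ((1*2)*(-2))/9 = -6 + (2*(-2))/9 = -6 + (⅑)*(-4) = -6 - 4/9 = -58/9 ≈ -6.4444)
1/(V + 2970) = 1/(-58/9 + 2970) = 1/(26672/9) = 9/26672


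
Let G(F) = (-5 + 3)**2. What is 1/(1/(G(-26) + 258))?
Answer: 262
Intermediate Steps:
G(F) = 4 (G(F) = (-2)**2 = 4)
1/(1/(G(-26) + 258)) = 1/(1/(4 + 258)) = 1/(1/262) = 262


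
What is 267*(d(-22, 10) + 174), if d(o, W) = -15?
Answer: 42453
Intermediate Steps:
267*(d(-22, 10) + 174) = 267*(-15 + 174) = 267*159 = 42453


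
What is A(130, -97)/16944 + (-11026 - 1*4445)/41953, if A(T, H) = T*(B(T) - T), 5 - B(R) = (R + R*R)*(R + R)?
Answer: -4024946336479/118475272 ≈ -33973.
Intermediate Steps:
B(R) = 5 - 2*R*(R + R²) (B(R) = 5 - (R + R*R)*(R + R) = 5 - (R + R²)*2*R = 5 - 2*R*(R + R²))
A(T, H) = T*(5 - T - 2*T² - 2*T³) (A(T, H) = T*((5 - 2*T² - 2*T³) - T) = T*(5 - T - 2*T² - 2*T³))
A(130, -97)/16944 + (-11026 - 1*4445)/41953 = (130*(5 - 1*130 - 2*130² - 2*130³))/16944 + (-11026 - 1*4445)/41953 = (130*(5 - 130 - 2*16900 - 2*2197000))*(1/16944) + (-11026 - 4445)*(1/41953) = (130*(5 - 130 - 33800 - 4394000))*(1/16944) - 15471*1/41953 = (130*(-4427925))*(1/16944) - 15471/41953 = -575630250*1/16944 - 15471/41953 = -95938375/2824 - 15471/41953 = -4024946336479/118475272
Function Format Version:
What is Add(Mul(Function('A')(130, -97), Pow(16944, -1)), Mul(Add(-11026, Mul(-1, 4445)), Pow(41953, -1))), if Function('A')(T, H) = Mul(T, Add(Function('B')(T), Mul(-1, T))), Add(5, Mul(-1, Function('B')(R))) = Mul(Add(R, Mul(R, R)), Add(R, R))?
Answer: Rational(-4024946336479, 118475272) ≈ -33973.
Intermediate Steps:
Function('B')(R) = Add(5, Mul(-2, R, Add(R, Pow(R, 2)))) (Function('B')(R) = Add(5, Mul(-1, Mul(Add(R, Mul(R, R)), Add(R, R)))) = Add(5, Mul(-1, Mul(Add(R, Pow(R, 2)), Mul(2, R)))) = Add(5, Mul(-1, Mul(2, R, Add(R, Pow(R, 2))))) = Add(5, Mul(-2, R, Add(R, Pow(R, 2)))))
Function('A')(T, H) = Mul(T, Add(5, Mul(-1, T), Mul(-2, Pow(T, 2)), Mul(-2, Pow(T, 3)))) (Function('A')(T, H) = Mul(T, Add(Add(5, Mul(-2, Pow(T, 2)), Mul(-2, Pow(T, 3))), Mul(-1, T))) = Mul(T, Add(5, Mul(-1, T), Mul(-2, Pow(T, 2)), Mul(-2, Pow(T, 3)))))
Add(Mul(Function('A')(130, -97), Pow(16944, -1)), Mul(Add(-11026, Mul(-1, 4445)), Pow(41953, -1))) = Add(Mul(Mul(130, Add(5, Mul(-1, 130), Mul(-2, Pow(130, 2)), Mul(-2, Pow(130, 3)))), Pow(16944, -1)), Mul(Add(-11026, Mul(-1, 4445)), Pow(41953, -1))) = Add(Mul(Mul(130, Add(5, -130, Mul(-2, 16900), Mul(-2, 2197000))), Rational(1, 16944)), Mul(Add(-11026, -4445), Rational(1, 41953))) = Add(Mul(Mul(130, Add(5, -130, -33800, -4394000)), Rational(1, 16944)), Mul(-15471, Rational(1, 41953))) = Add(Mul(Mul(130, -4427925), Rational(1, 16944)), Rational(-15471, 41953)) = Add(Mul(-575630250, Rational(1, 16944)), Rational(-15471, 41953)) = Add(Rational(-95938375, 2824), Rational(-15471, 41953)) = Rational(-4024946336479, 118475272)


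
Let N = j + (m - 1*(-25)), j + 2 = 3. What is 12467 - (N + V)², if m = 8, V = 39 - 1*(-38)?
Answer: 146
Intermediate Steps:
V = 77 (V = 39 + 38 = 77)
j = 1 (j = -2 + 3 = 1)
N = 34 (N = 1 + (8 - 1*(-25)) = 1 + (8 + 25) = 1 + 33 = 34)
12467 - (N + V)² = 12467 - (34 + 77)² = 12467 - 1*111² = 12467 - 1*12321 = 12467 - 12321 = 146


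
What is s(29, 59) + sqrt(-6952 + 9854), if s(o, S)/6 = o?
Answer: 174 + sqrt(2902) ≈ 227.87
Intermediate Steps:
s(o, S) = 6*o
s(29, 59) + sqrt(-6952 + 9854) = 6*29 + sqrt(-6952 + 9854) = 174 + sqrt(2902)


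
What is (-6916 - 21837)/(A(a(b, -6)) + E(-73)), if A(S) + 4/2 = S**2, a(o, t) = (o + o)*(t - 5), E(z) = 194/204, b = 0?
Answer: 2932806/107 ≈ 27409.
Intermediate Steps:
E(z) = 97/102 (E(z) = 194*(1/204) = 97/102)
a(o, t) = 2*o*(-5 + t) (a(o, t) = (2*o)*(-5 + t) = 2*o*(-5 + t))
A(S) = -2 + S**2
(-6916 - 21837)/(A(a(b, -6)) + E(-73)) = (-6916 - 21837)/((-2 + (2*0*(-5 - 6))**2) + 97/102) = -28753/((-2 + (2*0*(-11))**2) + 97/102) = -28753/((-2 + 0**2) + 97/102) = -28753/((-2 + 0) + 97/102) = -28753/(-2 + 97/102) = -28753/(-107/102) = -28753*(-102/107) = 2932806/107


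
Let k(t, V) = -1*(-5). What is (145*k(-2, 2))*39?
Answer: 28275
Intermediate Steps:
k(t, V) = 5
(145*k(-2, 2))*39 = (145*5)*39 = 725*39 = 28275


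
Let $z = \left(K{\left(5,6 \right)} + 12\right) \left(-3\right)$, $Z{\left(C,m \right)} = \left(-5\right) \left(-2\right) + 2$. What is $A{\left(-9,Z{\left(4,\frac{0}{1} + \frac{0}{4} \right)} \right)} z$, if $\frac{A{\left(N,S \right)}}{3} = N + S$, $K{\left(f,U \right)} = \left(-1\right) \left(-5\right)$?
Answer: $-459$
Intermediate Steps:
$K{\left(f,U \right)} = 5$
$Z{\left(C,m \right)} = 12$ ($Z{\left(C,m \right)} = 10 + 2 = 12$)
$A{\left(N,S \right)} = 3 N + 3 S$ ($A{\left(N,S \right)} = 3 \left(N + S\right) = 3 N + 3 S$)
$z = -51$ ($z = \left(5 + 12\right) \left(-3\right) = 17 \left(-3\right) = -51$)
$A{\left(-9,Z{\left(4,\frac{0}{1} + \frac{0}{4} \right)} \right)} z = \left(3 \left(-9\right) + 3 \cdot 12\right) \left(-51\right) = \left(-27 + 36\right) \left(-51\right) = 9 \left(-51\right) = -459$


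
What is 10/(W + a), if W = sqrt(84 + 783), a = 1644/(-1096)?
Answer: 20/1153 + 680*sqrt(3)/3459 ≈ 0.35785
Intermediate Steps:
a = -3/2 (a = 1644*(-1/1096) = -3/2 ≈ -1.5000)
W = 17*sqrt(3) (W = sqrt(867) = 17*sqrt(3) ≈ 29.445)
10/(W + a) = 10/(17*sqrt(3) - 3/2) = 10/(-3/2 + 17*sqrt(3))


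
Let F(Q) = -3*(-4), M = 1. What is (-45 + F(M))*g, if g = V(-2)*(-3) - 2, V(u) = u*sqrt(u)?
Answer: 66 - 198*I*sqrt(2) ≈ 66.0 - 280.01*I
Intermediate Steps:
V(u) = u**(3/2)
F(Q) = 12
g = -2 + 6*I*sqrt(2) (g = (-2)**(3/2)*(-3) - 2 = -2*I*sqrt(2)*(-3) - 2 = 6*I*sqrt(2) - 2 = -2 + 6*I*sqrt(2) ≈ -2.0 + 8.4853*I)
(-45 + F(M))*g = (-45 + 12)*(-2 + 6*I*sqrt(2)) = -33*(-2 + 6*I*sqrt(2)) = 66 - 198*I*sqrt(2)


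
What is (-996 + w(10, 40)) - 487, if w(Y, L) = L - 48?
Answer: -1491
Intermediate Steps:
w(Y, L) = -48 + L
(-996 + w(10, 40)) - 487 = (-996 + (-48 + 40)) - 487 = (-996 - 8) - 487 = -1004 - 487 = -1491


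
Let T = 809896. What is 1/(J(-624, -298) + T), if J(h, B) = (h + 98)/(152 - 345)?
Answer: 193/156310454 ≈ 1.2347e-6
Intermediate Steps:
J(h, B) = -98/193 - h/193 (J(h, B) = (98 + h)/(-193) = (98 + h)*(-1/193) = -98/193 - h/193)
1/(J(-624, -298) + T) = 1/((-98/193 - 1/193*(-624)) + 809896) = 1/((-98/193 + 624/193) + 809896) = 1/(526/193 + 809896) = 1/(156310454/193) = 193/156310454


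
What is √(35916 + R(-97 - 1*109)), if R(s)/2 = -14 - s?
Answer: 110*√3 ≈ 190.53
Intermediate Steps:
R(s) = -28 - 2*s (R(s) = 2*(-14 - s) = -28 - 2*s)
√(35916 + R(-97 - 1*109)) = √(35916 + (-28 - 2*(-97 - 1*109))) = √(35916 + (-28 - 2*(-97 - 109))) = √(35916 + (-28 - 2*(-206))) = √(35916 + (-28 + 412)) = √(35916 + 384) = √36300 = 110*√3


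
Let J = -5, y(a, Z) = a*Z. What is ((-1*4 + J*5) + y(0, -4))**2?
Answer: 841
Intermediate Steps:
y(a, Z) = Z*a
((-1*4 + J*5) + y(0, -4))**2 = ((-1*4 - 5*5) - 4*0)**2 = ((-4 - 25) + 0)**2 = (-29 + 0)**2 = (-29)**2 = 841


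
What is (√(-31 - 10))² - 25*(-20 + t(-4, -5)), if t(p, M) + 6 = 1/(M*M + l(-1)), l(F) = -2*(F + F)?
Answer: 17636/29 ≈ 608.14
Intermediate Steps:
l(F) = -4*F
t(p, M) = -6 + 1/(4 + M²) (t(p, M) = -6 + 1/(M*M - 4*(-1)) = -6 + 1/(M² + 4) = -6 + 1/(4 + M²))
(√(-31 - 10))² - 25*(-20 + t(-4, -5)) = (√(-31 - 10))² - 25*(-20 + (-23 - 6*(-5)²)/(4 + (-5)²)) = (√(-41))² - 25*(-20 + (-23 - 6*25)/(4 + 25)) = (I*√41)² - 25*(-20 + (-23 - 150)/29) = -41 - 25*(-20 + (1/29)*(-173)) = -41 - 25*(-20 - 173/29) = -41 - 25*(-753/29) = -41 + 18825/29 = 17636/29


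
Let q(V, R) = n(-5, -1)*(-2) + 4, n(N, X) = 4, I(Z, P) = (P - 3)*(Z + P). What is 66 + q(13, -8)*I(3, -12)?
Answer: -474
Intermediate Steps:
I(Z, P) = (-3 + P)*(P + Z)
q(V, R) = -4 (q(V, R) = 4*(-2) + 4 = -8 + 4 = -4)
66 + q(13, -8)*I(3, -12) = 66 - 4*((-12)**2 - 3*(-12) - 3*3 - 12*3) = 66 - 4*(144 + 36 - 9 - 36) = 66 - 4*135 = 66 - 540 = -474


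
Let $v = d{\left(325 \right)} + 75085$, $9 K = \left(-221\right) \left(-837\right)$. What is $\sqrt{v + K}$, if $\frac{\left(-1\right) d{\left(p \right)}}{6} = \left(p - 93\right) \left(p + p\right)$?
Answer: $31 i \sqrt{842} \approx 899.53 i$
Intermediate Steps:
$d{\left(p \right)} = - 12 p \left(-93 + p\right)$ ($d{\left(p \right)} = - 6 \left(p - 93\right) \left(p + p\right) = - 6 \left(-93 + p\right) 2 p = - 6 \cdot 2 p \left(-93 + p\right) = - 12 p \left(-93 + p\right)$)
$K = 20553$ ($K = \frac{\left(-221\right) \left(-837\right)}{9} = \frac{1}{9} \cdot 184977 = 20553$)
$v = -829715$ ($v = 12 \cdot 325 \left(93 - 325\right) + 75085 = 12 \cdot 325 \left(-232\right) + 75085 = -904800 + 75085 = -829715$)
$\sqrt{v + K} = \sqrt{-829715 + 20553} = \sqrt{-809162} = 31 i \sqrt{842}$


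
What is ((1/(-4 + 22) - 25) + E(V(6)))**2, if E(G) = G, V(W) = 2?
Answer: 170569/324 ≈ 526.45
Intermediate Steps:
((1/(-4 + 22) - 25) + E(V(6)))**2 = ((1/(-4 + 22) - 25) + 2)**2 = ((1/18 - 25) + 2)**2 = (-449/18 + 2)**2 = (-413/18)**2 = 170569/324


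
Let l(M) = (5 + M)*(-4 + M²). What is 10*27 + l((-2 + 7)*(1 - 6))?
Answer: -12150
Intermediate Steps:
l(M) = (-4 + M²)*(5 + M)
10*27 + l((-2 + 7)*(1 - 6)) = 10*27 + (-20 + ((-2 + 7)*(1 - 6))³ - 4*(-2 + 7)*(1 - 6) + 5*((-2 + 7)*(1 - 6))²) = 270 + (-20 + (5*(-5))³ - 20*(-5) + 5*(5*(-5))²) = 270 + (-20 + (-25)³ - 4*(-25) + 5*(-25)²) = 270 + (-20 - 15625 + 100 + 5*625) = 270 + (-20 - 15625 + 100 + 3125) = 270 - 12420 = -12150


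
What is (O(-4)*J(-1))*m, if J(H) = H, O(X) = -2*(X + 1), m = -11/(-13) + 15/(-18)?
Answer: -1/13 ≈ -0.076923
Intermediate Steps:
m = 1/78 (m = -11*(-1/13) + 15*(-1/18) = 11/13 - ⅚ = 1/78 ≈ 0.012821)
O(X) = -2 - 2*X (O(X) = -2*(1 + X) = -2 - 2*X)
(O(-4)*J(-1))*m = ((-2 - 2*(-4))*(-1))*(1/78) = ((-2 + 8)*(-1))*(1/78) = (6*(-1))*(1/78) = -6*1/78 = -1/13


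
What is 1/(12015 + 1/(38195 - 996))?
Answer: 37199/446945986 ≈ 8.3229e-5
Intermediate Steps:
1/(12015 + 1/(38195 - 996)) = 1/(12015 + 1/37199) = 1/(446945986/37199) = 37199/446945986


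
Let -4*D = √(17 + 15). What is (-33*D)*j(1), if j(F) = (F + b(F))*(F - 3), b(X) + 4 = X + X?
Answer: 66*√2 ≈ 93.338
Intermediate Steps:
D = -√2 (D = -√(17 + 15)/4 = -√2 ≈ -1.4142)
b(X) = -4 + 2*X (b(X) = -4 + (X + X) = -4 + 2*X)
j(F) = (-4 + 3*F)*(-3 + F) (j(F) = (F + (-4 + 2*F))*(F - 3) = (-4 + 3*F)*(-3 + F))
(-33*D)*j(1) = (-(-33)*√2)*(12 - 13*1 + 3*1²) = (33*√2)*(12 - 13 + 3*1) = (33*√2)*(12 - 13 + 3) = (33*√2)*2 = 66*√2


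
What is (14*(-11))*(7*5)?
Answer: -5390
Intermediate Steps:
(14*(-11))*(7*5) = -154*35 = -5390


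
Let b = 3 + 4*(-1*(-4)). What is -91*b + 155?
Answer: -1574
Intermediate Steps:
b = 19 (b = 3 + 4*4 = 3 + 16 = 19)
-91*b + 155 = -91*19 + 155 = -1729 + 155 = -1574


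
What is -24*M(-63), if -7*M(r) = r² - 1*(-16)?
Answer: 95640/7 ≈ 13663.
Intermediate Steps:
M(r) = -16/7 - r²/7 (M(r) = -(r² - 1*(-16))/7 = -(r² + 16)/7 = -(16 + r²)/7 = -16/7 - r²/7)
-24*M(-63) = -24*(-16/7 - ⅐*(-63)²) = -24*(-16/7 - ⅐*3969) = -24*(-16/7 - 567) = -24*(-3985/7) = 95640/7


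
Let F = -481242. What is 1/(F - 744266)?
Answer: -1/1225508 ≈ -8.1599e-7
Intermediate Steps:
1/(F - 744266) = 1/(-481242 - 744266) = 1/(-1225508) = -1/1225508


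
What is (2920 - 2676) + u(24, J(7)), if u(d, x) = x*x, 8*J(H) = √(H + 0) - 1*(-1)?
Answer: 1953/8 + √7/32 ≈ 244.21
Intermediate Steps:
J(H) = ⅛ + √H/8 (J(H) = (√(H + 0) - 1*(-1))/8 = (√H + 1)/8 = (1 + √H)/8 = ⅛ + √H/8)
u(d, x) = x²
(2920 - 2676) + u(24, J(7)) = (2920 - 2676) + (⅛ + √7/8)² = 244 + (⅛ + √7/8)²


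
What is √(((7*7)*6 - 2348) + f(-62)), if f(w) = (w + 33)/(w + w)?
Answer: I*√7894677/62 ≈ 45.318*I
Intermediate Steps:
f(w) = (33 + w)/(2*w) (f(w) = (33 + w)/((2*w)) = (33 + w)*(1/(2*w)) = (33 + w)/(2*w))
√(((7*7)*6 - 2348) + f(-62)) = √(((7*7)*6 - 2348) + (½)*(33 - 62)/(-62)) = √((49*6 - 2348) + (½)*(-1/62)*(-29)) = √((294 - 2348) + 29/124) = √(-2054 + 29/124) = √(-254667/124) = I*√7894677/62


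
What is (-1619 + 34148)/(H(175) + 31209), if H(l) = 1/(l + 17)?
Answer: 6245568/5992129 ≈ 1.0423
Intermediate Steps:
H(l) = 1/(17 + l)
(-1619 + 34148)/(H(175) + 31209) = (-1619 + 34148)/(1/(17 + 175) + 31209) = 32529/(1/192 + 31209) = 32529/(5992129/192) = 32529*(192/5992129) = 6245568/5992129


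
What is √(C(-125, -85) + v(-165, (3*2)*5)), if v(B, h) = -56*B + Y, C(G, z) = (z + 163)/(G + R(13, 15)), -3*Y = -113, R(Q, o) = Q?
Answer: √65458302/84 ≈ 96.317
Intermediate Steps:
Y = 113/3 (Y = -⅓*(-113) = 113/3 ≈ 37.667)
C(G, z) = (163 + z)/(13 + G) (C(G, z) = (z + 163)/(G + 13) = (163 + z)/(13 + G))
v(B, h) = 113/3 - 56*B (v(B, h) = -56*B + 113/3 = 113/3 - 56*B)
√(C(-125, -85) + v(-165, (3*2)*5)) = √((163 - 85)/(13 - 125) + (113/3 - 56*(-165))) = √(78/(-112) + (113/3 + 9240)) = √(-1/112*78 + 27833/3) = √(-39/56 + 27833/3) = √(1558531/168) = √65458302/84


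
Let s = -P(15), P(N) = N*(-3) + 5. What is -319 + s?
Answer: -279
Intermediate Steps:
P(N) = 5 - 3*N (P(N) = -3*N + 5 = 5 - 3*N)
s = 40 (s = -(5 - 3*15) = -(5 - 45) = -1*(-40) = 40)
-319 + s = -319 + 40 = -279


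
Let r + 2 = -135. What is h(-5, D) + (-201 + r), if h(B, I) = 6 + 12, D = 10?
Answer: -320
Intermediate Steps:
r = -137 (r = -2 - 135 = -137)
h(B, I) = 18
h(-5, D) + (-201 + r) = 18 + (-201 - 137) = 18 - 338 = -320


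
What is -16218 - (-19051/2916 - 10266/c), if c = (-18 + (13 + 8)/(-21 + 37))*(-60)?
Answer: -21023018729/1297620 ≈ -16201.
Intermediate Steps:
c = 4005/4 (c = (-18 + 21/16)*(-60) = -267/16*(-60) = 4005/4 ≈ 1001.3)
-16218 - (-19051/2916 - 10266/c) = -16218 - (-19051/2916 - 10266/4005/4) = -16218 - (-19051*1/2916 - 10266*4/4005) = -16218 - (-19051/2916 - 13688/1335) = -16218 - 1*(-21782431/1297620) = -16218 + 21782431/1297620 = -21023018729/1297620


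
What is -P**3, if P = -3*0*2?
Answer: 0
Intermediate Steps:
P = 0 (P = 0*2 = 0)
-P**3 = -1*0**3 = -1*0 = 0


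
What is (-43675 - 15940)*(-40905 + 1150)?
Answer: 2369994325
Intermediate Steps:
(-43675 - 15940)*(-40905 + 1150) = -59615*(-39755) = 2369994325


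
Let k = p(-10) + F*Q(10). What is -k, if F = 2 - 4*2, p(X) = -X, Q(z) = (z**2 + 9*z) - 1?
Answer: 1124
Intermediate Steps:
Q(z) = -1 + z**2 + 9*z
F = -6 (F = 2 - 8 = -6)
k = -1124 (k = -1*(-10) - 6*(-1 + 10**2 + 9*10) = 10 - 6*(-1 + 100 + 90) = 10 - 6*189 = 10 - 1134 = -1124)
-k = -1*(-1124) = 1124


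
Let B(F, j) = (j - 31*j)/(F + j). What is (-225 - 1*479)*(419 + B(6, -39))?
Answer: -270016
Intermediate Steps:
B(F, j) = -30*j/(F + j) (B(F, j) = (-30*j)/(F + j) = -30*j/(F + j))
(-225 - 1*479)*(419 + B(6, -39)) = (-225 - 1*479)*(419 - 30*(-39)/(6 - 39)) = (-225 - 479)*(419 - 30*(-39)/(-33)) = -704*(419 - 30*(-39)*(-1/33)) = -704*(419 - 390/11) = -704*4219/11 = -270016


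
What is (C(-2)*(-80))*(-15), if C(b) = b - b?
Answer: 0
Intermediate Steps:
C(b) = 0
(C(-2)*(-80))*(-15) = (0*(-80))*(-15) = 0*(-15) = 0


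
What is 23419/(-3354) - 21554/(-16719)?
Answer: -106416715/18691842 ≈ -5.6932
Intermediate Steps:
23419/(-3354) - 21554/(-16719) = 23419*(-1/3354) - 21554*(-1/16719) = -23419/3354 + 21554/16719 = -106416715/18691842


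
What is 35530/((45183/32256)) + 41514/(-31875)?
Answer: 238749340346/9413125 ≈ 25363.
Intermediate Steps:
35530/((45183/32256)) + 41514/(-31875) = 35530/((45183*(1/32256))) + 41514*(-1/31875) = 35530/(15061/10752) - 814/625 = 35530*(10752/15061) - 814/625 = 382018560/15061 - 814/625 = 238749340346/9413125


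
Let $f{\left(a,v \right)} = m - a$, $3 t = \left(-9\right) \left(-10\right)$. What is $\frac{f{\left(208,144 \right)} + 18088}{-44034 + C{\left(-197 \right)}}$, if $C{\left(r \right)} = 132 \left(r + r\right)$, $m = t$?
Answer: $- \frac{2985}{16007} \approx -0.18648$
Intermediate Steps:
$t = 30$ ($t = \frac{\left(-9\right) \left(-10\right)}{3} = \frac{1}{3} \cdot 90 = 30$)
$m = 30$
$f{\left(a,v \right)} = 30 - a$
$C{\left(r \right)} = 264 r$ ($C{\left(r \right)} = 132 \cdot 2 r = 264 r$)
$\frac{f{\left(208,144 \right)} + 18088}{-44034 + C{\left(-197 \right)}} = \frac{\left(30 - 208\right) + 18088}{-44034 + 264 \left(-197\right)} = \frac{\left(30 - 208\right) + 18088}{-44034 - 52008} = \frac{-178 + 18088}{-96042} = 17910 \left(- \frac{1}{96042}\right) = - \frac{2985}{16007}$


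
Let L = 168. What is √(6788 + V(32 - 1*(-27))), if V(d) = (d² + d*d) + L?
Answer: √13918 ≈ 117.97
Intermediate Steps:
V(d) = 168 + 2*d² (V(d) = (d² + d*d) + 168 = (d² + d²) + 168 = 2*d² + 168 = 168 + 2*d²)
√(6788 + V(32 - 1*(-27))) = √(6788 + (168 + 2*(32 - 1*(-27))²)) = √(6788 + (168 + 2*(32 + 27)²)) = √(6788 + (168 + 2*59²)) = √(6788 + (168 + 2*3481)) = √(6788 + (168 + 6962)) = √(6788 + 7130) = √13918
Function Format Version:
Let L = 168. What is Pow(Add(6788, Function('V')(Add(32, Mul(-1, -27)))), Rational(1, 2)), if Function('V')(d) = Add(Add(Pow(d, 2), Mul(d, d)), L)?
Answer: Pow(13918, Rational(1, 2)) ≈ 117.97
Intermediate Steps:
Function('V')(d) = Add(168, Mul(2, Pow(d, 2))) (Function('V')(d) = Add(Add(Pow(d, 2), Mul(d, d)), 168) = Add(Add(Pow(d, 2), Pow(d, 2)), 168) = Add(Mul(2, Pow(d, 2)), 168) = Add(168, Mul(2, Pow(d, 2))))
Pow(Add(6788, Function('V')(Add(32, Mul(-1, -27)))), Rational(1, 2)) = Pow(Add(6788, Add(168, Mul(2, Pow(Add(32, Mul(-1, -27)), 2)))), Rational(1, 2)) = Pow(Add(6788, Add(168, Mul(2, Pow(Add(32, 27), 2)))), Rational(1, 2)) = Pow(Add(6788, Add(168, Mul(2, Pow(59, 2)))), Rational(1, 2)) = Pow(Add(6788, Add(168, Mul(2, 3481))), Rational(1, 2)) = Pow(Add(6788, Add(168, 6962)), Rational(1, 2)) = Pow(Add(6788, 7130), Rational(1, 2)) = Pow(13918, Rational(1, 2))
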